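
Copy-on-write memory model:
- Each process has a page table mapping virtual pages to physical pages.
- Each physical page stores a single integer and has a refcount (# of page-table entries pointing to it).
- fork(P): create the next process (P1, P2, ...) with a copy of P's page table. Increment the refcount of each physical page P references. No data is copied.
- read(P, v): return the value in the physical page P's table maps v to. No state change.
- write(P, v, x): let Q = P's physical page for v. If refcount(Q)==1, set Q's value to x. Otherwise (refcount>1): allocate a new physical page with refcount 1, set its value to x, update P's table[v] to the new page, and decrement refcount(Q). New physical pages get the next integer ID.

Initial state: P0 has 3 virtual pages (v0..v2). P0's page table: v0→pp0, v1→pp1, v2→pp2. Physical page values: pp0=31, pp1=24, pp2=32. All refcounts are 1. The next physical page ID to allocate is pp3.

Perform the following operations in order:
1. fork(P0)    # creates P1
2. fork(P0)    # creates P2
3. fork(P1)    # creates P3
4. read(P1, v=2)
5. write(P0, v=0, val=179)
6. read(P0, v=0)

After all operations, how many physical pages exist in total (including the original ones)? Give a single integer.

Answer: 4

Derivation:
Op 1: fork(P0) -> P1. 3 ppages; refcounts: pp0:2 pp1:2 pp2:2
Op 2: fork(P0) -> P2. 3 ppages; refcounts: pp0:3 pp1:3 pp2:3
Op 3: fork(P1) -> P3. 3 ppages; refcounts: pp0:4 pp1:4 pp2:4
Op 4: read(P1, v2) -> 32. No state change.
Op 5: write(P0, v0, 179). refcount(pp0)=4>1 -> COPY to pp3. 4 ppages; refcounts: pp0:3 pp1:4 pp2:4 pp3:1
Op 6: read(P0, v0) -> 179. No state change.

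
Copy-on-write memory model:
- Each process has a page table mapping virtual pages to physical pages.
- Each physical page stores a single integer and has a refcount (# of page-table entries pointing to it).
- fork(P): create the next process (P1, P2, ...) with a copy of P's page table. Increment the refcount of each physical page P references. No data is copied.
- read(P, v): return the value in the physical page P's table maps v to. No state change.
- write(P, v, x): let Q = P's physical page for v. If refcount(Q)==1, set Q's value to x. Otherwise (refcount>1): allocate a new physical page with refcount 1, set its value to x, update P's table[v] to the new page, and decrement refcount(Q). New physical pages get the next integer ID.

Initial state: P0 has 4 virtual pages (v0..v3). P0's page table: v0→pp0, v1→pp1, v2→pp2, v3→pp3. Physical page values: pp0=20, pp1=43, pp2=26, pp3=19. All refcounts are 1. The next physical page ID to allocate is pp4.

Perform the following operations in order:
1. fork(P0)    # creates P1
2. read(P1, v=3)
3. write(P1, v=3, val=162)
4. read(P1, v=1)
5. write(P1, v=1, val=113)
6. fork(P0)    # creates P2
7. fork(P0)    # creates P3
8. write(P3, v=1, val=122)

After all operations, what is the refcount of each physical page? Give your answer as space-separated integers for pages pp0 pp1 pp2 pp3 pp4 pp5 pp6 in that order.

Op 1: fork(P0) -> P1. 4 ppages; refcounts: pp0:2 pp1:2 pp2:2 pp3:2
Op 2: read(P1, v3) -> 19. No state change.
Op 3: write(P1, v3, 162). refcount(pp3)=2>1 -> COPY to pp4. 5 ppages; refcounts: pp0:2 pp1:2 pp2:2 pp3:1 pp4:1
Op 4: read(P1, v1) -> 43. No state change.
Op 5: write(P1, v1, 113). refcount(pp1)=2>1 -> COPY to pp5. 6 ppages; refcounts: pp0:2 pp1:1 pp2:2 pp3:1 pp4:1 pp5:1
Op 6: fork(P0) -> P2. 6 ppages; refcounts: pp0:3 pp1:2 pp2:3 pp3:2 pp4:1 pp5:1
Op 7: fork(P0) -> P3. 6 ppages; refcounts: pp0:4 pp1:3 pp2:4 pp3:3 pp4:1 pp5:1
Op 8: write(P3, v1, 122). refcount(pp1)=3>1 -> COPY to pp6. 7 ppages; refcounts: pp0:4 pp1:2 pp2:4 pp3:3 pp4:1 pp5:1 pp6:1

Answer: 4 2 4 3 1 1 1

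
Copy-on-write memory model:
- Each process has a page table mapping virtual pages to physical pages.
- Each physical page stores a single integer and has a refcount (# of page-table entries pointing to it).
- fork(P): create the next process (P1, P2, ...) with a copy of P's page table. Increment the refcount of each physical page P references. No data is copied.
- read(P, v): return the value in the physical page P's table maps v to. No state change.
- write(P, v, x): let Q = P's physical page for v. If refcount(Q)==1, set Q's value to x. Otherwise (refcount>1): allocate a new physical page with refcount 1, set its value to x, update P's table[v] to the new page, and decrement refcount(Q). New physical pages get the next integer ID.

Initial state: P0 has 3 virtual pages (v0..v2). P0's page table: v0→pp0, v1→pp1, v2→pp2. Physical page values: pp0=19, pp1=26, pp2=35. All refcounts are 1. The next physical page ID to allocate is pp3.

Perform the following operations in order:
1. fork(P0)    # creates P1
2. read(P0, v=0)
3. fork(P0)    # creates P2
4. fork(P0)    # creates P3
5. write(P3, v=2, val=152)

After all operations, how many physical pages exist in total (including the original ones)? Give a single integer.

Op 1: fork(P0) -> P1. 3 ppages; refcounts: pp0:2 pp1:2 pp2:2
Op 2: read(P0, v0) -> 19. No state change.
Op 3: fork(P0) -> P2. 3 ppages; refcounts: pp0:3 pp1:3 pp2:3
Op 4: fork(P0) -> P3. 3 ppages; refcounts: pp0:4 pp1:4 pp2:4
Op 5: write(P3, v2, 152). refcount(pp2)=4>1 -> COPY to pp3. 4 ppages; refcounts: pp0:4 pp1:4 pp2:3 pp3:1

Answer: 4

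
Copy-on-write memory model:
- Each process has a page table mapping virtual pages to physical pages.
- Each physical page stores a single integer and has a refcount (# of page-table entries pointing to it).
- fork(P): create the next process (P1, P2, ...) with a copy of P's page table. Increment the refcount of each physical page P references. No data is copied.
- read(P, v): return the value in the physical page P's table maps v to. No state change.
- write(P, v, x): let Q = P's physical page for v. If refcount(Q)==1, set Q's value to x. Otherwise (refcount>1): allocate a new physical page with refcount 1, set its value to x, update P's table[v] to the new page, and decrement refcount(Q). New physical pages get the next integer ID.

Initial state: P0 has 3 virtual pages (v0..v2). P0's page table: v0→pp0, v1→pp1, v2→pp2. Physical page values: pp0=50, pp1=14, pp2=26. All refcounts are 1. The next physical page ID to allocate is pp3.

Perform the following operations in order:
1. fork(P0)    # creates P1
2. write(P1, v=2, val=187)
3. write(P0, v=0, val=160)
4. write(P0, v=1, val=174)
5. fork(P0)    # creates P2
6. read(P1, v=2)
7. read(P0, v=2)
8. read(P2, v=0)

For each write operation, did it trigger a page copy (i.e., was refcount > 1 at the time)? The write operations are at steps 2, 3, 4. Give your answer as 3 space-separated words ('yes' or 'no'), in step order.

Op 1: fork(P0) -> P1. 3 ppages; refcounts: pp0:2 pp1:2 pp2:2
Op 2: write(P1, v2, 187). refcount(pp2)=2>1 -> COPY to pp3. 4 ppages; refcounts: pp0:2 pp1:2 pp2:1 pp3:1
Op 3: write(P0, v0, 160). refcount(pp0)=2>1 -> COPY to pp4. 5 ppages; refcounts: pp0:1 pp1:2 pp2:1 pp3:1 pp4:1
Op 4: write(P0, v1, 174). refcount(pp1)=2>1 -> COPY to pp5. 6 ppages; refcounts: pp0:1 pp1:1 pp2:1 pp3:1 pp4:1 pp5:1
Op 5: fork(P0) -> P2. 6 ppages; refcounts: pp0:1 pp1:1 pp2:2 pp3:1 pp4:2 pp5:2
Op 6: read(P1, v2) -> 187. No state change.
Op 7: read(P0, v2) -> 26. No state change.
Op 8: read(P2, v0) -> 160. No state change.

yes yes yes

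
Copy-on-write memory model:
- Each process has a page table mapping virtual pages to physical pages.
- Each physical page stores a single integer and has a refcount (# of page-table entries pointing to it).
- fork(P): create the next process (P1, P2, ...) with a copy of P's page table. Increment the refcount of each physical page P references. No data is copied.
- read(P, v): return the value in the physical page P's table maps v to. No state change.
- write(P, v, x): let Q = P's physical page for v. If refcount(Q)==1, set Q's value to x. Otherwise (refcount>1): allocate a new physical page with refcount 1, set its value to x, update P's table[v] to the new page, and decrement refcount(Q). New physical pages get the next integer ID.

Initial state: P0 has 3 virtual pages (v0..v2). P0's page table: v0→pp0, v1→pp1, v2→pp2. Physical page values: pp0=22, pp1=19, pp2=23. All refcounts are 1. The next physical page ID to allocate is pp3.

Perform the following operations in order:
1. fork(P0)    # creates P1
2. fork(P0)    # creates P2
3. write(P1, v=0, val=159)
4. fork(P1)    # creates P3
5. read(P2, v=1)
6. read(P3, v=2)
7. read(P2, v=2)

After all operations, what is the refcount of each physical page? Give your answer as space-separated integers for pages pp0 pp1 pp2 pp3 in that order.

Answer: 2 4 4 2

Derivation:
Op 1: fork(P0) -> P1. 3 ppages; refcounts: pp0:2 pp1:2 pp2:2
Op 2: fork(P0) -> P2. 3 ppages; refcounts: pp0:3 pp1:3 pp2:3
Op 3: write(P1, v0, 159). refcount(pp0)=3>1 -> COPY to pp3. 4 ppages; refcounts: pp0:2 pp1:3 pp2:3 pp3:1
Op 4: fork(P1) -> P3. 4 ppages; refcounts: pp0:2 pp1:4 pp2:4 pp3:2
Op 5: read(P2, v1) -> 19. No state change.
Op 6: read(P3, v2) -> 23. No state change.
Op 7: read(P2, v2) -> 23. No state change.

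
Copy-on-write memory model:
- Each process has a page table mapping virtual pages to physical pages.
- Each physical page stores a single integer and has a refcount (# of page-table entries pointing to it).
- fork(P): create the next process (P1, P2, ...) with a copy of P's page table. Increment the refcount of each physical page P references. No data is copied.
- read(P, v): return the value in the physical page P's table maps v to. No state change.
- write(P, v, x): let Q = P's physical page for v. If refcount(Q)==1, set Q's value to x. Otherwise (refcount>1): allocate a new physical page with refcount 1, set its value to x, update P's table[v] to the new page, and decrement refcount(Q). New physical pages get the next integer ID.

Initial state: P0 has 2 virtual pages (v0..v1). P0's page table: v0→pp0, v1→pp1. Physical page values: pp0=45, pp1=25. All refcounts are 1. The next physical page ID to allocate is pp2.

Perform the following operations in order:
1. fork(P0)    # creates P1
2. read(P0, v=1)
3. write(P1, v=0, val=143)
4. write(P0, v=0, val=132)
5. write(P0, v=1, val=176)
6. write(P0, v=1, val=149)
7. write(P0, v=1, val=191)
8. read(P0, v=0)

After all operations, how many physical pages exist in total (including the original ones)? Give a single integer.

Op 1: fork(P0) -> P1. 2 ppages; refcounts: pp0:2 pp1:2
Op 2: read(P0, v1) -> 25. No state change.
Op 3: write(P1, v0, 143). refcount(pp0)=2>1 -> COPY to pp2. 3 ppages; refcounts: pp0:1 pp1:2 pp2:1
Op 4: write(P0, v0, 132). refcount(pp0)=1 -> write in place. 3 ppages; refcounts: pp0:1 pp1:2 pp2:1
Op 5: write(P0, v1, 176). refcount(pp1)=2>1 -> COPY to pp3. 4 ppages; refcounts: pp0:1 pp1:1 pp2:1 pp3:1
Op 6: write(P0, v1, 149). refcount(pp3)=1 -> write in place. 4 ppages; refcounts: pp0:1 pp1:1 pp2:1 pp3:1
Op 7: write(P0, v1, 191). refcount(pp3)=1 -> write in place. 4 ppages; refcounts: pp0:1 pp1:1 pp2:1 pp3:1
Op 8: read(P0, v0) -> 132. No state change.

Answer: 4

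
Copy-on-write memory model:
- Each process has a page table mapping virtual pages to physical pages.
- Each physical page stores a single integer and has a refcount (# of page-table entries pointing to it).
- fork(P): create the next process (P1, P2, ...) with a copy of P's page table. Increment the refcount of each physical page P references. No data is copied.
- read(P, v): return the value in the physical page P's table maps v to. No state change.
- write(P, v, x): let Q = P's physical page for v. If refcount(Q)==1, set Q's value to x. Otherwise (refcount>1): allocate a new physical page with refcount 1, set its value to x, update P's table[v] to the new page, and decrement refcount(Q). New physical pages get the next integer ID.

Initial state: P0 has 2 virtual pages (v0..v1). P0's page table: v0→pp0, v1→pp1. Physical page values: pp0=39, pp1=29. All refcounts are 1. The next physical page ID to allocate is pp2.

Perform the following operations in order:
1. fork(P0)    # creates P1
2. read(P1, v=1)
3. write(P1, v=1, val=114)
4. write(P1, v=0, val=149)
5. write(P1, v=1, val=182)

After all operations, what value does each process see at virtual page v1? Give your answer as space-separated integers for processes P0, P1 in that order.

Answer: 29 182

Derivation:
Op 1: fork(P0) -> P1. 2 ppages; refcounts: pp0:2 pp1:2
Op 2: read(P1, v1) -> 29. No state change.
Op 3: write(P1, v1, 114). refcount(pp1)=2>1 -> COPY to pp2. 3 ppages; refcounts: pp0:2 pp1:1 pp2:1
Op 4: write(P1, v0, 149). refcount(pp0)=2>1 -> COPY to pp3. 4 ppages; refcounts: pp0:1 pp1:1 pp2:1 pp3:1
Op 5: write(P1, v1, 182). refcount(pp2)=1 -> write in place. 4 ppages; refcounts: pp0:1 pp1:1 pp2:1 pp3:1
P0: v1 -> pp1 = 29
P1: v1 -> pp2 = 182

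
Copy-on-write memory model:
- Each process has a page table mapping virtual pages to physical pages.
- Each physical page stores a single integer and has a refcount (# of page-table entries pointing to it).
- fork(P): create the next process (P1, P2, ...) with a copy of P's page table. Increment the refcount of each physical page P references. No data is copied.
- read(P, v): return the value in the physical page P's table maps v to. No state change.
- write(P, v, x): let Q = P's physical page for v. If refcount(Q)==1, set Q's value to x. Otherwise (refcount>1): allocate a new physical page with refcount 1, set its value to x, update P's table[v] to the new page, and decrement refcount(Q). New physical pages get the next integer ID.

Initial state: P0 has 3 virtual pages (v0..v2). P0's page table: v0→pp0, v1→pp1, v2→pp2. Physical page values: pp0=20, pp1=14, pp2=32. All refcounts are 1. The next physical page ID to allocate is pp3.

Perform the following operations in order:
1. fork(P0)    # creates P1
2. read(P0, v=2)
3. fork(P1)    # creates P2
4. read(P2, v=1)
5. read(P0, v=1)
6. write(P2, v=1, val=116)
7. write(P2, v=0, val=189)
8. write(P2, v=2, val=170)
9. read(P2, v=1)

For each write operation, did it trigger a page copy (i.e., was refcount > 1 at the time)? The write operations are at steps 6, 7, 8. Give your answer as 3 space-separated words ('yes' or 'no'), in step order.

Op 1: fork(P0) -> P1. 3 ppages; refcounts: pp0:2 pp1:2 pp2:2
Op 2: read(P0, v2) -> 32. No state change.
Op 3: fork(P1) -> P2. 3 ppages; refcounts: pp0:3 pp1:3 pp2:3
Op 4: read(P2, v1) -> 14. No state change.
Op 5: read(P0, v1) -> 14. No state change.
Op 6: write(P2, v1, 116). refcount(pp1)=3>1 -> COPY to pp3. 4 ppages; refcounts: pp0:3 pp1:2 pp2:3 pp3:1
Op 7: write(P2, v0, 189). refcount(pp0)=3>1 -> COPY to pp4. 5 ppages; refcounts: pp0:2 pp1:2 pp2:3 pp3:1 pp4:1
Op 8: write(P2, v2, 170). refcount(pp2)=3>1 -> COPY to pp5. 6 ppages; refcounts: pp0:2 pp1:2 pp2:2 pp3:1 pp4:1 pp5:1
Op 9: read(P2, v1) -> 116. No state change.

yes yes yes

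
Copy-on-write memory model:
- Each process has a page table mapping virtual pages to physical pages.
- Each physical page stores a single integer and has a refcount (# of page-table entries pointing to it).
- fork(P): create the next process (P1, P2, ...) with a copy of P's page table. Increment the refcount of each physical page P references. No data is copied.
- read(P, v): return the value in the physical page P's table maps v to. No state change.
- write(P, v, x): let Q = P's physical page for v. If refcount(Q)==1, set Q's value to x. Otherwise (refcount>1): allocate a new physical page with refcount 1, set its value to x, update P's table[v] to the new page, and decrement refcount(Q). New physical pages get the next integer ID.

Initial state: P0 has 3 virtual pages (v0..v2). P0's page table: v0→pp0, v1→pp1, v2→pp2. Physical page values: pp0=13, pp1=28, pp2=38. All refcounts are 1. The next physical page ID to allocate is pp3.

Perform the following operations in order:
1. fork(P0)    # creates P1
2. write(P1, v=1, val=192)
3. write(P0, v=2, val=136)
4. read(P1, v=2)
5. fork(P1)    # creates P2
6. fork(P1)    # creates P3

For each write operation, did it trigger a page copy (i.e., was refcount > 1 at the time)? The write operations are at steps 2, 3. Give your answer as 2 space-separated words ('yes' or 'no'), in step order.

Op 1: fork(P0) -> P1. 3 ppages; refcounts: pp0:2 pp1:2 pp2:2
Op 2: write(P1, v1, 192). refcount(pp1)=2>1 -> COPY to pp3. 4 ppages; refcounts: pp0:2 pp1:1 pp2:2 pp3:1
Op 3: write(P0, v2, 136). refcount(pp2)=2>1 -> COPY to pp4. 5 ppages; refcounts: pp0:2 pp1:1 pp2:1 pp3:1 pp4:1
Op 4: read(P1, v2) -> 38. No state change.
Op 5: fork(P1) -> P2. 5 ppages; refcounts: pp0:3 pp1:1 pp2:2 pp3:2 pp4:1
Op 6: fork(P1) -> P3. 5 ppages; refcounts: pp0:4 pp1:1 pp2:3 pp3:3 pp4:1

yes yes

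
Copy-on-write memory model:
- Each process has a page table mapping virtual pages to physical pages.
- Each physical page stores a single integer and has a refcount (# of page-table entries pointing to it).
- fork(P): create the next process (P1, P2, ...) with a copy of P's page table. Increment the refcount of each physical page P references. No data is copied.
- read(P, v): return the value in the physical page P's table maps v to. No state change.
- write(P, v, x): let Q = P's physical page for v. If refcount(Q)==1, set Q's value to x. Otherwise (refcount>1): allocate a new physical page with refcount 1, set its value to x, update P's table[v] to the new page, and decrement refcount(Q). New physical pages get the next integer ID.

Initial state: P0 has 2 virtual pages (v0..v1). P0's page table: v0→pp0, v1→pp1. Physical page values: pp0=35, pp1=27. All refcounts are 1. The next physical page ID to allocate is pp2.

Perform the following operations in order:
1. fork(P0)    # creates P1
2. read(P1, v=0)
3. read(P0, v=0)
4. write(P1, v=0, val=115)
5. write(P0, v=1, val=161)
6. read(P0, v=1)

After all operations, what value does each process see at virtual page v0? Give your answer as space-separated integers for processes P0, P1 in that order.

Answer: 35 115

Derivation:
Op 1: fork(P0) -> P1. 2 ppages; refcounts: pp0:2 pp1:2
Op 2: read(P1, v0) -> 35. No state change.
Op 3: read(P0, v0) -> 35. No state change.
Op 4: write(P1, v0, 115). refcount(pp0)=2>1 -> COPY to pp2. 3 ppages; refcounts: pp0:1 pp1:2 pp2:1
Op 5: write(P0, v1, 161). refcount(pp1)=2>1 -> COPY to pp3. 4 ppages; refcounts: pp0:1 pp1:1 pp2:1 pp3:1
Op 6: read(P0, v1) -> 161. No state change.
P0: v0 -> pp0 = 35
P1: v0 -> pp2 = 115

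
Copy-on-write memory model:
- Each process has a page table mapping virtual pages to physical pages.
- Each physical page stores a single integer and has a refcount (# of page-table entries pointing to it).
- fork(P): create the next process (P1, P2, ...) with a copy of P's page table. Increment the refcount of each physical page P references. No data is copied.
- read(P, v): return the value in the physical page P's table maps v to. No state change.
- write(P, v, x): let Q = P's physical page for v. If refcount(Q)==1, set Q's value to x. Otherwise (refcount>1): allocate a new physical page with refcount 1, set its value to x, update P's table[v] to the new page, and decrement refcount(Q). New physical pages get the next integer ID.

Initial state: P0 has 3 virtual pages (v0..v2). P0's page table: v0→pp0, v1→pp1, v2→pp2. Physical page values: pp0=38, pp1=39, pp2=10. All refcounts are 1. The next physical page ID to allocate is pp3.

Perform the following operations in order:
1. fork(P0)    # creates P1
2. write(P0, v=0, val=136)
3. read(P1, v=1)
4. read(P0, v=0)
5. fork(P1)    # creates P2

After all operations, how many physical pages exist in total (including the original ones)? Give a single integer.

Op 1: fork(P0) -> P1. 3 ppages; refcounts: pp0:2 pp1:2 pp2:2
Op 2: write(P0, v0, 136). refcount(pp0)=2>1 -> COPY to pp3. 4 ppages; refcounts: pp0:1 pp1:2 pp2:2 pp3:1
Op 3: read(P1, v1) -> 39. No state change.
Op 4: read(P0, v0) -> 136. No state change.
Op 5: fork(P1) -> P2. 4 ppages; refcounts: pp0:2 pp1:3 pp2:3 pp3:1

Answer: 4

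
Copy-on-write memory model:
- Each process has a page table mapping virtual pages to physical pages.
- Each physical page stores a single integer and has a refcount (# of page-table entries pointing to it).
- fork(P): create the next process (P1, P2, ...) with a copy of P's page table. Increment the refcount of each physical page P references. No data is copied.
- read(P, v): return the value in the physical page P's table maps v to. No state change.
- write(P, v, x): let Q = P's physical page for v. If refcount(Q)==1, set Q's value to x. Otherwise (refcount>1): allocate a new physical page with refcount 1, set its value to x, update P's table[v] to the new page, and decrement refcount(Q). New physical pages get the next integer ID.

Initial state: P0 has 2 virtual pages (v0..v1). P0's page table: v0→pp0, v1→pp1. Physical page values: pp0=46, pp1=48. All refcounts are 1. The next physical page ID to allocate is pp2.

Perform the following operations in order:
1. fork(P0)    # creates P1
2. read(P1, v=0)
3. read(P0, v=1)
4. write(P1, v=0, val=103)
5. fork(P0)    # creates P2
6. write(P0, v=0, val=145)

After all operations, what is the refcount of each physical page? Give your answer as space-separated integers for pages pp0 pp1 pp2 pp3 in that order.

Op 1: fork(P0) -> P1. 2 ppages; refcounts: pp0:2 pp1:2
Op 2: read(P1, v0) -> 46. No state change.
Op 3: read(P0, v1) -> 48. No state change.
Op 4: write(P1, v0, 103). refcount(pp0)=2>1 -> COPY to pp2. 3 ppages; refcounts: pp0:1 pp1:2 pp2:1
Op 5: fork(P0) -> P2. 3 ppages; refcounts: pp0:2 pp1:3 pp2:1
Op 6: write(P0, v0, 145). refcount(pp0)=2>1 -> COPY to pp3. 4 ppages; refcounts: pp0:1 pp1:3 pp2:1 pp3:1

Answer: 1 3 1 1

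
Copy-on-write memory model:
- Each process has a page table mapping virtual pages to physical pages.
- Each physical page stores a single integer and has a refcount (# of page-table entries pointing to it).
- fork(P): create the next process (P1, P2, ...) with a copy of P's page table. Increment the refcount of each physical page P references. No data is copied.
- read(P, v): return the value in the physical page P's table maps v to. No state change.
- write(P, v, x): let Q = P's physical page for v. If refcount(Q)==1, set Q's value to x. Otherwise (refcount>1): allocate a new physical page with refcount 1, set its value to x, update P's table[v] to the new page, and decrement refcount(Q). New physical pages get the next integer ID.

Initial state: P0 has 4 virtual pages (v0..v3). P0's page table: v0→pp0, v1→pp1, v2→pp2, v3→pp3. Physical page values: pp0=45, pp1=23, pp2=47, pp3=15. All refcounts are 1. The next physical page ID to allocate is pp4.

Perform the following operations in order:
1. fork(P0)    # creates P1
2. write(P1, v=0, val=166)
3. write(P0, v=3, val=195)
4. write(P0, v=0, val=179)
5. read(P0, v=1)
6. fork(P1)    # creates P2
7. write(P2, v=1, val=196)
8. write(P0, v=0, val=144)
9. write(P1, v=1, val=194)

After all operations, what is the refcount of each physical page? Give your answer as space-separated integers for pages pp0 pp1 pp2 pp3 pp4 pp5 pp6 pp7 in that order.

Answer: 1 1 3 2 2 1 1 1

Derivation:
Op 1: fork(P0) -> P1. 4 ppages; refcounts: pp0:2 pp1:2 pp2:2 pp3:2
Op 2: write(P1, v0, 166). refcount(pp0)=2>1 -> COPY to pp4. 5 ppages; refcounts: pp0:1 pp1:2 pp2:2 pp3:2 pp4:1
Op 3: write(P0, v3, 195). refcount(pp3)=2>1 -> COPY to pp5. 6 ppages; refcounts: pp0:1 pp1:2 pp2:2 pp3:1 pp4:1 pp5:1
Op 4: write(P0, v0, 179). refcount(pp0)=1 -> write in place. 6 ppages; refcounts: pp0:1 pp1:2 pp2:2 pp3:1 pp4:1 pp5:1
Op 5: read(P0, v1) -> 23. No state change.
Op 6: fork(P1) -> P2. 6 ppages; refcounts: pp0:1 pp1:3 pp2:3 pp3:2 pp4:2 pp5:1
Op 7: write(P2, v1, 196). refcount(pp1)=3>1 -> COPY to pp6. 7 ppages; refcounts: pp0:1 pp1:2 pp2:3 pp3:2 pp4:2 pp5:1 pp6:1
Op 8: write(P0, v0, 144). refcount(pp0)=1 -> write in place. 7 ppages; refcounts: pp0:1 pp1:2 pp2:3 pp3:2 pp4:2 pp5:1 pp6:1
Op 9: write(P1, v1, 194). refcount(pp1)=2>1 -> COPY to pp7. 8 ppages; refcounts: pp0:1 pp1:1 pp2:3 pp3:2 pp4:2 pp5:1 pp6:1 pp7:1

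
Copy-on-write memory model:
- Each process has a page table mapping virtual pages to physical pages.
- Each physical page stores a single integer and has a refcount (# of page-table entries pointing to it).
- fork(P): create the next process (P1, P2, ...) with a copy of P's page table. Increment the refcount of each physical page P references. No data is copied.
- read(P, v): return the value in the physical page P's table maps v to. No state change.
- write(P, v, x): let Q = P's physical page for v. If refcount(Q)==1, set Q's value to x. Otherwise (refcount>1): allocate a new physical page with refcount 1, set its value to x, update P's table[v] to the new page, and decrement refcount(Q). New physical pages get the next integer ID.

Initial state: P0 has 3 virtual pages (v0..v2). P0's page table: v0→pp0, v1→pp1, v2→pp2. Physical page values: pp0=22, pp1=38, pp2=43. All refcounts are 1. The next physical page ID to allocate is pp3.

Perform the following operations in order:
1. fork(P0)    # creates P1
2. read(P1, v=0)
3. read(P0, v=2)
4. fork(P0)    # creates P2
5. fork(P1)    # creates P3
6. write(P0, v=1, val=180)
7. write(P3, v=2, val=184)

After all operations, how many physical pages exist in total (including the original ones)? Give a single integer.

Answer: 5

Derivation:
Op 1: fork(P0) -> P1. 3 ppages; refcounts: pp0:2 pp1:2 pp2:2
Op 2: read(P1, v0) -> 22. No state change.
Op 3: read(P0, v2) -> 43. No state change.
Op 4: fork(P0) -> P2. 3 ppages; refcounts: pp0:3 pp1:3 pp2:3
Op 5: fork(P1) -> P3. 3 ppages; refcounts: pp0:4 pp1:4 pp2:4
Op 6: write(P0, v1, 180). refcount(pp1)=4>1 -> COPY to pp3. 4 ppages; refcounts: pp0:4 pp1:3 pp2:4 pp3:1
Op 7: write(P3, v2, 184). refcount(pp2)=4>1 -> COPY to pp4. 5 ppages; refcounts: pp0:4 pp1:3 pp2:3 pp3:1 pp4:1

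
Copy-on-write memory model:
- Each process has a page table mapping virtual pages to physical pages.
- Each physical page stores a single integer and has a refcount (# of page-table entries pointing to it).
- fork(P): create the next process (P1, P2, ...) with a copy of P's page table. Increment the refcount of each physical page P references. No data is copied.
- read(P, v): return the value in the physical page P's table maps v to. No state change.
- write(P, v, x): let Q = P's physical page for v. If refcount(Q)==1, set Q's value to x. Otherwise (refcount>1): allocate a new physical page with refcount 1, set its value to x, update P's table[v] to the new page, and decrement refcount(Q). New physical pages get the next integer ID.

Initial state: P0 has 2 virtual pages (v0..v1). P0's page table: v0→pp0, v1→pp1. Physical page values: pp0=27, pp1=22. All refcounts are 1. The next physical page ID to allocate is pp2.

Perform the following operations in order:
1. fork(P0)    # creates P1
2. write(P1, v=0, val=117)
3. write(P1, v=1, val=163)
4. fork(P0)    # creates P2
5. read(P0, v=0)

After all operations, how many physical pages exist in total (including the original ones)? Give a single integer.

Answer: 4

Derivation:
Op 1: fork(P0) -> P1. 2 ppages; refcounts: pp0:2 pp1:2
Op 2: write(P1, v0, 117). refcount(pp0)=2>1 -> COPY to pp2. 3 ppages; refcounts: pp0:1 pp1:2 pp2:1
Op 3: write(P1, v1, 163). refcount(pp1)=2>1 -> COPY to pp3. 4 ppages; refcounts: pp0:1 pp1:1 pp2:1 pp3:1
Op 4: fork(P0) -> P2. 4 ppages; refcounts: pp0:2 pp1:2 pp2:1 pp3:1
Op 5: read(P0, v0) -> 27. No state change.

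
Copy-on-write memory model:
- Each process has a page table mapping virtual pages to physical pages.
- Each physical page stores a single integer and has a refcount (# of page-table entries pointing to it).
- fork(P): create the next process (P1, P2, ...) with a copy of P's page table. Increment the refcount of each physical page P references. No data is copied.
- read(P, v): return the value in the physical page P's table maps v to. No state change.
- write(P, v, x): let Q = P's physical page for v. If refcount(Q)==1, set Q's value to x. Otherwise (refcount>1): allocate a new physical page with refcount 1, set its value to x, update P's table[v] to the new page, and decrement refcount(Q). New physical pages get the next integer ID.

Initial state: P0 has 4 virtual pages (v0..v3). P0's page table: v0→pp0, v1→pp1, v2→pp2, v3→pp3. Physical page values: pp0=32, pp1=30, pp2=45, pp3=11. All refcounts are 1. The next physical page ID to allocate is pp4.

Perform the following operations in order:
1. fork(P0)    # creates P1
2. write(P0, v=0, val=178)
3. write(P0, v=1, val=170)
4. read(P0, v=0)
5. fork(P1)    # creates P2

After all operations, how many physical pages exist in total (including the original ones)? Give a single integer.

Op 1: fork(P0) -> P1. 4 ppages; refcounts: pp0:2 pp1:2 pp2:2 pp3:2
Op 2: write(P0, v0, 178). refcount(pp0)=2>1 -> COPY to pp4. 5 ppages; refcounts: pp0:1 pp1:2 pp2:2 pp3:2 pp4:1
Op 3: write(P0, v1, 170). refcount(pp1)=2>1 -> COPY to pp5. 6 ppages; refcounts: pp0:1 pp1:1 pp2:2 pp3:2 pp4:1 pp5:1
Op 4: read(P0, v0) -> 178. No state change.
Op 5: fork(P1) -> P2. 6 ppages; refcounts: pp0:2 pp1:2 pp2:3 pp3:3 pp4:1 pp5:1

Answer: 6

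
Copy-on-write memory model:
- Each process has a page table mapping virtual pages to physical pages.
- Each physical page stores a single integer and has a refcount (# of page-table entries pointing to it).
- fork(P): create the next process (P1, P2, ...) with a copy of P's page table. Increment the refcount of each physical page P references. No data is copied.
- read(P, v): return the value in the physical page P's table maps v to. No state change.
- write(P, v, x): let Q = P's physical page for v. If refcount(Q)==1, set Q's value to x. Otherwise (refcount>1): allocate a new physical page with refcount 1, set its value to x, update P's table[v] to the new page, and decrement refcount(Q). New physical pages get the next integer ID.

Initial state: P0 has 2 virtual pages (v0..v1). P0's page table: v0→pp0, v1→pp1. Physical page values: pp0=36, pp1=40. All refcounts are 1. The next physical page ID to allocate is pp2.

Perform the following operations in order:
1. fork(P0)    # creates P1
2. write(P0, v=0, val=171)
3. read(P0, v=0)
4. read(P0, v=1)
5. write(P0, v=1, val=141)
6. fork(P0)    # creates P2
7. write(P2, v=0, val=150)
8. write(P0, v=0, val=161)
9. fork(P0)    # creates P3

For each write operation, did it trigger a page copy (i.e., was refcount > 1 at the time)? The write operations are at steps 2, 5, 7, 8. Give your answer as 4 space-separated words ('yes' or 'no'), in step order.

Op 1: fork(P0) -> P1. 2 ppages; refcounts: pp0:2 pp1:2
Op 2: write(P0, v0, 171). refcount(pp0)=2>1 -> COPY to pp2. 3 ppages; refcounts: pp0:1 pp1:2 pp2:1
Op 3: read(P0, v0) -> 171. No state change.
Op 4: read(P0, v1) -> 40. No state change.
Op 5: write(P0, v1, 141). refcount(pp1)=2>1 -> COPY to pp3. 4 ppages; refcounts: pp0:1 pp1:1 pp2:1 pp3:1
Op 6: fork(P0) -> P2. 4 ppages; refcounts: pp0:1 pp1:1 pp2:2 pp3:2
Op 7: write(P2, v0, 150). refcount(pp2)=2>1 -> COPY to pp4. 5 ppages; refcounts: pp0:1 pp1:1 pp2:1 pp3:2 pp4:1
Op 8: write(P0, v0, 161). refcount(pp2)=1 -> write in place. 5 ppages; refcounts: pp0:1 pp1:1 pp2:1 pp3:2 pp4:1
Op 9: fork(P0) -> P3. 5 ppages; refcounts: pp0:1 pp1:1 pp2:2 pp3:3 pp4:1

yes yes yes no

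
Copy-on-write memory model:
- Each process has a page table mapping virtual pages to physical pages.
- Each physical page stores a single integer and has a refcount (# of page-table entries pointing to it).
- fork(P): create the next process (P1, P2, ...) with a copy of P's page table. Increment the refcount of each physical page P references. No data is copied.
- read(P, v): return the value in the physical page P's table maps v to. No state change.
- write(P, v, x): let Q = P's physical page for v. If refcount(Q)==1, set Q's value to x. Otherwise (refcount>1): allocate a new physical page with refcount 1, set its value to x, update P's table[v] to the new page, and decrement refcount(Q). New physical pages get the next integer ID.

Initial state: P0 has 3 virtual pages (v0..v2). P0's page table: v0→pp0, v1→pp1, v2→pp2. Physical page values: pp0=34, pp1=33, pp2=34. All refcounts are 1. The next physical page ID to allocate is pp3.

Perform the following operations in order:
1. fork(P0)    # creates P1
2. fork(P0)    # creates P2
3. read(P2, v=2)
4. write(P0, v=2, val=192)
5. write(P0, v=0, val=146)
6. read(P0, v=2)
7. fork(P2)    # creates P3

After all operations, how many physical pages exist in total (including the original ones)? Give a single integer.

Op 1: fork(P0) -> P1. 3 ppages; refcounts: pp0:2 pp1:2 pp2:2
Op 2: fork(P0) -> P2. 3 ppages; refcounts: pp0:3 pp1:3 pp2:3
Op 3: read(P2, v2) -> 34. No state change.
Op 4: write(P0, v2, 192). refcount(pp2)=3>1 -> COPY to pp3. 4 ppages; refcounts: pp0:3 pp1:3 pp2:2 pp3:1
Op 5: write(P0, v0, 146). refcount(pp0)=3>1 -> COPY to pp4. 5 ppages; refcounts: pp0:2 pp1:3 pp2:2 pp3:1 pp4:1
Op 6: read(P0, v2) -> 192. No state change.
Op 7: fork(P2) -> P3. 5 ppages; refcounts: pp0:3 pp1:4 pp2:3 pp3:1 pp4:1

Answer: 5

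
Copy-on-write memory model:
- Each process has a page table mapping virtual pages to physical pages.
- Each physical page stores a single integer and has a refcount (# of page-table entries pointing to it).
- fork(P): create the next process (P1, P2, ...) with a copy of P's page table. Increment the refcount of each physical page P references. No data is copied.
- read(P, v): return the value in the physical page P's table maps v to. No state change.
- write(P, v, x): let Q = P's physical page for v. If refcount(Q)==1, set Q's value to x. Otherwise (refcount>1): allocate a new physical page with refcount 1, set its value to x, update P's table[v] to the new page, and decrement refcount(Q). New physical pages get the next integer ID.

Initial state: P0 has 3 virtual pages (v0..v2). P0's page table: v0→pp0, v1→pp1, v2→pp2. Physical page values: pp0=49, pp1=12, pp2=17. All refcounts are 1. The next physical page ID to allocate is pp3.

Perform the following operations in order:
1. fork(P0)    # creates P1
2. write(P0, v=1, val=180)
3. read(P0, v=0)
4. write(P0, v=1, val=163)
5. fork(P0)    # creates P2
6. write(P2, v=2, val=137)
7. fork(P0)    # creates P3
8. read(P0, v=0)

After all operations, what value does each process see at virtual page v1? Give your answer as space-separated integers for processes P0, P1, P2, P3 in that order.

Op 1: fork(P0) -> P1. 3 ppages; refcounts: pp0:2 pp1:2 pp2:2
Op 2: write(P0, v1, 180). refcount(pp1)=2>1 -> COPY to pp3. 4 ppages; refcounts: pp0:2 pp1:1 pp2:2 pp3:1
Op 3: read(P0, v0) -> 49. No state change.
Op 4: write(P0, v1, 163). refcount(pp3)=1 -> write in place. 4 ppages; refcounts: pp0:2 pp1:1 pp2:2 pp3:1
Op 5: fork(P0) -> P2. 4 ppages; refcounts: pp0:3 pp1:1 pp2:3 pp3:2
Op 6: write(P2, v2, 137). refcount(pp2)=3>1 -> COPY to pp4. 5 ppages; refcounts: pp0:3 pp1:1 pp2:2 pp3:2 pp4:1
Op 7: fork(P0) -> P3. 5 ppages; refcounts: pp0:4 pp1:1 pp2:3 pp3:3 pp4:1
Op 8: read(P0, v0) -> 49. No state change.
P0: v1 -> pp3 = 163
P1: v1 -> pp1 = 12
P2: v1 -> pp3 = 163
P3: v1 -> pp3 = 163

Answer: 163 12 163 163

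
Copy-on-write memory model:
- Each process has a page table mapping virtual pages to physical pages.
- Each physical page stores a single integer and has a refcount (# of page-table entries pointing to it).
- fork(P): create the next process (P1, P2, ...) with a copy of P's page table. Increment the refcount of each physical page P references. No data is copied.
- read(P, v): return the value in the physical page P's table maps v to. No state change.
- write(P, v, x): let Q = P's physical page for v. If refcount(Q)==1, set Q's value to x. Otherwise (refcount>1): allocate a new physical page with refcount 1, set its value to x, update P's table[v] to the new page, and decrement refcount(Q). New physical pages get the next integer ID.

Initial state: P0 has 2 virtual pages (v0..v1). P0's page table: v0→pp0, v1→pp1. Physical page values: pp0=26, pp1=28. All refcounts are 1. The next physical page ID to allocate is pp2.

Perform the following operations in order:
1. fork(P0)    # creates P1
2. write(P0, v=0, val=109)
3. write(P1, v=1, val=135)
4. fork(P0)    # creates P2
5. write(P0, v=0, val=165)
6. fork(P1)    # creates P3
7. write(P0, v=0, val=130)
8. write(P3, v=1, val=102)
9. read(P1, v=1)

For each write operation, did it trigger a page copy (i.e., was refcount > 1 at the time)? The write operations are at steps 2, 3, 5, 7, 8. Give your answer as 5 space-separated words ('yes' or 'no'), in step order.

Op 1: fork(P0) -> P1. 2 ppages; refcounts: pp0:2 pp1:2
Op 2: write(P0, v0, 109). refcount(pp0)=2>1 -> COPY to pp2. 3 ppages; refcounts: pp0:1 pp1:2 pp2:1
Op 3: write(P1, v1, 135). refcount(pp1)=2>1 -> COPY to pp3. 4 ppages; refcounts: pp0:1 pp1:1 pp2:1 pp3:1
Op 4: fork(P0) -> P2. 4 ppages; refcounts: pp0:1 pp1:2 pp2:2 pp3:1
Op 5: write(P0, v0, 165). refcount(pp2)=2>1 -> COPY to pp4. 5 ppages; refcounts: pp0:1 pp1:2 pp2:1 pp3:1 pp4:1
Op 6: fork(P1) -> P3. 5 ppages; refcounts: pp0:2 pp1:2 pp2:1 pp3:2 pp4:1
Op 7: write(P0, v0, 130). refcount(pp4)=1 -> write in place. 5 ppages; refcounts: pp0:2 pp1:2 pp2:1 pp3:2 pp4:1
Op 8: write(P3, v1, 102). refcount(pp3)=2>1 -> COPY to pp5. 6 ppages; refcounts: pp0:2 pp1:2 pp2:1 pp3:1 pp4:1 pp5:1
Op 9: read(P1, v1) -> 135. No state change.

yes yes yes no yes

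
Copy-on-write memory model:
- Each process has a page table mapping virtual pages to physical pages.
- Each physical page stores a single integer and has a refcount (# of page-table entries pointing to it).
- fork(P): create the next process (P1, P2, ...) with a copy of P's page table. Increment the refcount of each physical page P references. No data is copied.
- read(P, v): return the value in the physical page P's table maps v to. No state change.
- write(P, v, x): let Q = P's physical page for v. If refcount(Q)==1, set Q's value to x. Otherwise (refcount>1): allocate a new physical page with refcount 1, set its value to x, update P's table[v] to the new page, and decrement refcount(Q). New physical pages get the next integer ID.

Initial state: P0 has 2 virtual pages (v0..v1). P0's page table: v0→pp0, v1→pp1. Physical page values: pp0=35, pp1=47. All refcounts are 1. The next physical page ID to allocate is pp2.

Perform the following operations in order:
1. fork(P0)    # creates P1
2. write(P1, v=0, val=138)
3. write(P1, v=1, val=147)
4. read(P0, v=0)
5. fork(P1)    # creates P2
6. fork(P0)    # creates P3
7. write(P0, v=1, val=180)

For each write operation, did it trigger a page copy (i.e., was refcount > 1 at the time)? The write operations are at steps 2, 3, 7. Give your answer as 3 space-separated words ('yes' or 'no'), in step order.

Op 1: fork(P0) -> P1. 2 ppages; refcounts: pp0:2 pp1:2
Op 2: write(P1, v0, 138). refcount(pp0)=2>1 -> COPY to pp2. 3 ppages; refcounts: pp0:1 pp1:2 pp2:1
Op 3: write(P1, v1, 147). refcount(pp1)=2>1 -> COPY to pp3. 4 ppages; refcounts: pp0:1 pp1:1 pp2:1 pp3:1
Op 4: read(P0, v0) -> 35. No state change.
Op 5: fork(P1) -> P2. 4 ppages; refcounts: pp0:1 pp1:1 pp2:2 pp3:2
Op 6: fork(P0) -> P3. 4 ppages; refcounts: pp0:2 pp1:2 pp2:2 pp3:2
Op 7: write(P0, v1, 180). refcount(pp1)=2>1 -> COPY to pp4. 5 ppages; refcounts: pp0:2 pp1:1 pp2:2 pp3:2 pp4:1

yes yes yes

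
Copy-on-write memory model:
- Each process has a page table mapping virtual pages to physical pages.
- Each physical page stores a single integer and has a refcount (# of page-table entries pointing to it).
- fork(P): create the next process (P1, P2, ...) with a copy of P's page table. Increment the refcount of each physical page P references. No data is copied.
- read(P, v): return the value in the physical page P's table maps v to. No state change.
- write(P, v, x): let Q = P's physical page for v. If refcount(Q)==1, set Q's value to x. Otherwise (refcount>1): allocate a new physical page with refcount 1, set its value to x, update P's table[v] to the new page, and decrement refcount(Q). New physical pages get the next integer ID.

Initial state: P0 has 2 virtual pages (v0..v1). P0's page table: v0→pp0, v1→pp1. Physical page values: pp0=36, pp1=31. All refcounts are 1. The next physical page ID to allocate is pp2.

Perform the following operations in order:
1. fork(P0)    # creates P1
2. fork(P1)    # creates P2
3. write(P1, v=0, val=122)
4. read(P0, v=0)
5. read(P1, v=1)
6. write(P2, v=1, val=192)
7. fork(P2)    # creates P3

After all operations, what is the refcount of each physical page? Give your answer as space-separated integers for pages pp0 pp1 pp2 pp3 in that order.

Op 1: fork(P0) -> P1. 2 ppages; refcounts: pp0:2 pp1:2
Op 2: fork(P1) -> P2. 2 ppages; refcounts: pp0:3 pp1:3
Op 3: write(P1, v0, 122). refcount(pp0)=3>1 -> COPY to pp2. 3 ppages; refcounts: pp0:2 pp1:3 pp2:1
Op 4: read(P0, v0) -> 36. No state change.
Op 5: read(P1, v1) -> 31. No state change.
Op 6: write(P2, v1, 192). refcount(pp1)=3>1 -> COPY to pp3. 4 ppages; refcounts: pp0:2 pp1:2 pp2:1 pp3:1
Op 7: fork(P2) -> P3. 4 ppages; refcounts: pp0:3 pp1:2 pp2:1 pp3:2

Answer: 3 2 1 2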